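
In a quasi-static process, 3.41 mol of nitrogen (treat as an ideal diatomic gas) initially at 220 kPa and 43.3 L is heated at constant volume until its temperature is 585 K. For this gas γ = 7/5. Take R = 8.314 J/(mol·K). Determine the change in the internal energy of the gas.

T₁ = P₁V₁/(nR) = 220×43.3/(3.41×8.314) = 336 K.
Isochoric: V stays 43.3 L; P/T = const ⇒ T₂ = 585 K, P₂ = 383 kPa.
For an ideal gas ΔU = nCvΔT with Cv = (5/2)R = 20.8 J/(mol·K).
ΔU = 3.41×20.8×(585−336) = 17600 J.

17600 J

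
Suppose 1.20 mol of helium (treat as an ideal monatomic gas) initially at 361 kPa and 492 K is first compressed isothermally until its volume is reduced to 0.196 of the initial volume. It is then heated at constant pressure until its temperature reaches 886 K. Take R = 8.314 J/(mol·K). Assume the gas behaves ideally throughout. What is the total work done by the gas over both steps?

-4070 J

V₁ = nRT₁/P₁ = 1.20×8.314×492/361 = 13.6 L.
Step 1 — Isothermal: T stays 492 K; PV = const ⇒ V₂ = 2.67 L, P₂ = 1840 kPa.
ΔU = 0 (ideal gas, T constant).
W = nRT ln(V₂/V₁) = 1.20×8.314×492×ln(0.196) = -8000 J.
Q = ΔU + W = -8000 J.
State after step 1: P = 1840 kPa, V = 2.67 L, T = 492 K.
Step 2 — Isobaric: P stays 1840 kPa; V/T = const ⇒ T₂ = 886 K, V₂ = 4.80 L.
W = PΔV = 1840×(4.80−2.67) kPa·L = 3930 J.
ΔU = nCvΔT = 1.20×12.5×(886−492) = 5900 J.
Q = ΔU + W = nCpΔT = 9830 J.
Net over both steps: W = -4070 J, Q = 1830 J, ΔU = 5900 J.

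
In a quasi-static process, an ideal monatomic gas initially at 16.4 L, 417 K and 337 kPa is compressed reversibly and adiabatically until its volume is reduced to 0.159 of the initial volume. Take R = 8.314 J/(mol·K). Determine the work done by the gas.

n = P₁V₁/(RT₁) = 337×16.4/(8.314×417) = 1.59 mol.
Adiabatic: TV^(γ−1) = const ⇒ T₂ = 417×(6.29)^0.667 = 1420 K; PV^γ = const ⇒ P₂ = 7220 kPa.
ΔU = nCvΔT = 1.59×12.5×(1420−417) = 20000 J.
Q = 0 for an adiabatic process, so W = −ΔU = -20000 J.

-20000 J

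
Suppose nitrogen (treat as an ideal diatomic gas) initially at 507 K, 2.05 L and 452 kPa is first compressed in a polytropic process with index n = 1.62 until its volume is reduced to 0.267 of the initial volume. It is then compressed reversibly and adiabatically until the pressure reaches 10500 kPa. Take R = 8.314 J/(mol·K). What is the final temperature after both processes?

n = P₁V₁/(RT₁) = 452×2.05/(8.314×507) = 0.220 mol.
Step 1 — Polytropic n=1.62: T₂ = T₁(V₁/V₂)^(n−1) = 507×(3.75)^0.62 = 1150 K; P₂ = P₁(V₁/V₂)^n = 3840 kPa.
W = (P₁V₁−P₂V₂)/(n−1) = (452×2.05−3840×0.547)/0.62 = -1890 J.
ΔU = nCvΔT = 0.220×20.8×(1150−507) = 2940 J.
Q = ΔU + W = 1040 J.
State after step 1: P = 3840 kPa, V = 0.547 L, T = 1150 K.
Step 2 — Adiabatic: T₂/T₁ = (P₂/P₁)^((γ−1)/γ) ⇒ T₂ = 1150×(2.74)^0.286 = 1530 K; V₂ = 0.267 L.
ΔU = nCvΔT = 0.220×20.8×(1530−1150) = 1750 J.
Q = 0 for an adiabatic process, so W = −ΔU = -1750 J.
Net over both steps: W = -3640 J, Q = 1040 J, ΔU = 4690 J.

1530 K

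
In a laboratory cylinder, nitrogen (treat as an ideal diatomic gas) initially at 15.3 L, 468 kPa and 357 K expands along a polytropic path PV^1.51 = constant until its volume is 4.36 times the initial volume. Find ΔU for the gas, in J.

n = P₁V₁/(RT₁) = 468×15.3/(8.314×357) = 2.41 mol.
Polytropic n=1.51: T₂ = T₁(V₁/V₂)^(n−1) = 357×(0.229)^0.51 = 168 K; P₂ = P₁(V₁/V₂)^n = 50.7 kPa.
For an ideal gas ΔU = nCvΔT with Cv = (5/2)R = 20.8 J/(mol·K).
ΔU = 2.41×20.8×(168−357) = -9450 J.

-9450 J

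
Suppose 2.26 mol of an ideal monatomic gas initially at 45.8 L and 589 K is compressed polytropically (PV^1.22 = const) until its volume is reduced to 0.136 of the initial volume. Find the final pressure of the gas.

P₁ = nRT₁/V₁ = 2.26×8.314×589/45.8 = 242 kPa.
Polytropic n=1.22: T₂ = T₁(V₁/V₂)^(n−1) = 589×(7.35)^0.22 = 914 K; P₂ = P₁(V₁/V₂)^n = 2760 kPa.

2760 kPa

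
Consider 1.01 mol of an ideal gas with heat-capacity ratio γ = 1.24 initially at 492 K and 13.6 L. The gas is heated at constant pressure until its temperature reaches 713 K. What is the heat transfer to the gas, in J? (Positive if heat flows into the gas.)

9590 J

P₁ = nRT₁/V₁ = 1.01×8.314×492/13.6 = 304 kPa.
Isobaric: P stays 304 kPa; V/T = const ⇒ T₂ = 713 K, V₂ = 19.7 L.
W = PΔV = 304×(19.7−13.6) kPa·L = 1860 J.
ΔU = nCvΔT = 1.01×34.6×(713−492) = 7730 J.
Q = ΔU + W = nCpΔT = 9590 J.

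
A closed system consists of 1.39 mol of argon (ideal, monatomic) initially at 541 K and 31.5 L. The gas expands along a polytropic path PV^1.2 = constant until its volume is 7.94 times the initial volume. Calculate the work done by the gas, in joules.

10600 J

P₁ = nRT₁/V₁ = 1.39×8.314×541/31.5 = 198 kPa.
Polytropic n=1.2: T₂ = T₁(V₁/V₂)^(n−1) = 541×(0.126)^0.20 = 357 K; P₂ = P₁(V₁/V₂)^n = 16.5 kPa.
W = (P₁V₁−P₂V₂)/(n−1) = (198×31.5−16.5×250)/0.20 = 10600 J.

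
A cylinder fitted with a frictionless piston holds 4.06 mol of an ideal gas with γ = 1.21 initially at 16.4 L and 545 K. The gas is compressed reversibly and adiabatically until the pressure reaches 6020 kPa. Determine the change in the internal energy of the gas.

P₁ = nRT₁/V₁ = 4.06×8.314×545/16.4 = 1120 kPa.
Adiabatic: T₂/T₁ = (P₂/P₁)^((γ−1)/γ) ⇒ T₂ = 545×(5.37)^0.174 = 730 K; V₂ = 4.09 L.
For an ideal gas ΔU = nCvΔT with Cv = R/(γ−1) = 39.6 J/(mol·K).
ΔU = 4.06×39.6×(730−545) = 29700 J.

29700 J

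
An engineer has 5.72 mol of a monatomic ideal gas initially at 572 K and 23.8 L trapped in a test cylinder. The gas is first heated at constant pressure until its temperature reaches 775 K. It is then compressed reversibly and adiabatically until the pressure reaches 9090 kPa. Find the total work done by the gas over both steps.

-61800 J

P₁ = nRT₁/V₁ = 5.72×8.314×572/23.8 = 1140 kPa.
Step 1 — Isobaric: P stays 1140 kPa; V/T = const ⇒ T₂ = 775 K, V₂ = 32.2 L.
W = PΔV = 1140×(32.2−23.8) kPa·L = 9650 J.
ΔU = nCvΔT = 5.72×12.5×(775−572) = 14500 J.
Q = ΔU + W = nCpΔT = 24100 J.
State after step 1: P = 1140 kPa, V = 32.2 L, T = 775 K.
Step 2 — Adiabatic: T₂/T₁ = (P₂/P₁)^((γ−1)/γ) ⇒ T₂ = 775×(7.95)^0.400 = 1780 K; V₂ = 9.29 L.
ΔU = nCvΔT = 5.72×12.5×(1780−775) = 71400 J.
Q = 0 for an adiabatic process, so W = −ΔU = -71400 J.
Net over both steps: W = -61800 J, Q = 24100 J, ΔU = 85900 J.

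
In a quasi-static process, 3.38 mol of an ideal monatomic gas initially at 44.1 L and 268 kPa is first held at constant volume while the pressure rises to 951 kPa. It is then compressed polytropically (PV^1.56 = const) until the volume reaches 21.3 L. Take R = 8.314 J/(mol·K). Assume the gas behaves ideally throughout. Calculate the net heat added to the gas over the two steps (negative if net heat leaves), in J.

39200 J

T₁ = P₁V₁/(nR) = 268×44.1/(3.38×8.314) = 421 K.
Step 1 — Isochoric: V stays 44.1 L; P/T = const ⇒ T₂ = 1490 K, P₂ = 951 kPa.
W = 0 (no volume change).
ΔU = nCvΔT = 3.38×12.5×(1490−421) = 45200 J.
Q = ΔU = 45200 J.
State after step 1: P = 951 kPa, V = 44.1 L, T = 1490 K.
Step 2 — Polytropic n=1.56: T₂ = T₁(V₁/V₂)^(n−1) = 1490×(2.07)^0.56 = 2240 K; P₂ = P₁(V₁/V₂)^n = 2960 kPa.
W = (P₁V₁−P₂V₂)/(n−1) = (951×44.1−2960×21.3)/0.56 = -37700 J.
ΔU = nCvΔT = 3.38×12.5×(2240−1490) = 31700 J.
Q = ΔU + W = -6030 J.
Net over both steps: W = -37700 J, Q = 39200 J, ΔU = 76800 J.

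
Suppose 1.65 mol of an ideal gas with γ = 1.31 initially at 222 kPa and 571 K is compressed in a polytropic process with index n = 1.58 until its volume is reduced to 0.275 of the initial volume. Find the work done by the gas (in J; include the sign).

-15100 J

V₁ = nRT₁/P₁ = 1.65×8.314×571/222 = 35.3 L.
Polytropic n=1.58: T₂ = T₁(V₁/V₂)^(n−1) = 571×(3.64)^0.58 = 1210 K; P₂ = P₁(V₁/V₂)^n = 1710 kPa.
W = (P₁V₁−P₂V₂)/(n−1) = (222×35.3−1710×9.70)/0.58 = -15100 J.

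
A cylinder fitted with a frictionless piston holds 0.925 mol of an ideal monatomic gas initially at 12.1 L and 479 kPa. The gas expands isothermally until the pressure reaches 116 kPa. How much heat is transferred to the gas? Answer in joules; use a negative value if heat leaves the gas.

8220 J

T₁ = P₁V₁/(nR) = 479×12.1/(0.925×8.314) = 754 K.
Isothermal: T stays 754 K; PV = const ⇒ V₂ = 50.0 L, P₂ = 116 kPa.
ΔU = 0 (ideal gas, T constant).
W = nRT ln(V₂/V₁) = 0.925×8.314×754×ln(4.13) = 8220 J.
Q = ΔU + W = 8220 J.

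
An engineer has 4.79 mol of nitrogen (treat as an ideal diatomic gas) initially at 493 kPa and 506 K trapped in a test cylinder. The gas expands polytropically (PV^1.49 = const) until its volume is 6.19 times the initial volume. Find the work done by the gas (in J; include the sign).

24300 J

V₁ = nRT₁/P₁ = 4.79×8.314×506/493 = 40.9 L.
Polytropic n=1.49: T₂ = T₁(V₁/V₂)^(n−1) = 506×(0.162)^0.49 = 207 K; P₂ = P₁(V₁/V₂)^n = 32.6 kPa.
W = (P₁V₁−P₂V₂)/(n−1) = (493×40.9−32.6×253)/0.49 = 24300 J.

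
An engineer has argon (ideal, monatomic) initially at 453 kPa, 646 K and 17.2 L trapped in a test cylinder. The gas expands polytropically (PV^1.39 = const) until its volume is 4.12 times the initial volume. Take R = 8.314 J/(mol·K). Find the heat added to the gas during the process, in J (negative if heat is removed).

3520 J

n = P₁V₁/(RT₁) = 453×17.2/(8.314×646) = 1.45 mol.
Polytropic n=1.39: T₂ = T₁(V₁/V₂)^(n−1) = 646×(0.243)^0.39 = 372 K; P₂ = P₁(V₁/V₂)^n = 63.3 kPa.
W = (P₁V₁−P₂V₂)/(n−1) = (453×17.2−63.3×70.9)/0.39 = 8480 J.
ΔU = nCvΔT = 1.45×12.5×(372−646) = -4960 J.
Q = ΔU + W = 3520 J.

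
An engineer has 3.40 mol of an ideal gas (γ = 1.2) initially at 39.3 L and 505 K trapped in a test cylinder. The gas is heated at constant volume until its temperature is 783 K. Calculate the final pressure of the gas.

P₁ = nRT₁/V₁ = 3.40×8.314×505/39.3 = 363 kPa.
Isochoric: V stays 39.3 L; P/T = const ⇒ T₂ = 783 K, P₂ = 563 kPa.

563 kPa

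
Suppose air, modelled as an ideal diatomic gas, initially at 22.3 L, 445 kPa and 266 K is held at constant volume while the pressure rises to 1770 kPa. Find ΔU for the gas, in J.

73900 J

n = P₁V₁/(RT₁) = 445×22.3/(8.314×266) = 4.49 mol.
Isochoric: V stays 22.3 L; P/T = const ⇒ T₂ = 1060 K, P₂ = 1770 kPa.
For an ideal gas ΔU = nCvΔT with Cv = (5/2)R = 20.8 J/(mol·K).
ΔU = 4.49×20.8×(1060−266) = 73900 J.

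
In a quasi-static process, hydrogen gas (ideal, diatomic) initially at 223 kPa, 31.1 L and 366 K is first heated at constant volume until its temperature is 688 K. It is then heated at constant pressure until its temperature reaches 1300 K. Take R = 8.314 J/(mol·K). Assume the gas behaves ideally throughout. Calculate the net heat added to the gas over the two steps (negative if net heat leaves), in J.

n = P₁V₁/(RT₁) = 223×31.1/(8.314×366) = 2.28 mol.
Step 1 — Isochoric: V stays 31.1 L; P/T = const ⇒ T₂ = 688 K, P₂ = 419 kPa.
W = 0 (no volume change).
ΔU = nCvΔT = 2.28×20.8×(688−366) = 15300 J.
Q = ΔU = 15300 J.
State after step 1: P = 419 kPa, V = 31.1 L, T = 688 K.
Step 2 — Isobaric: P stays 419 kPa; V/T = const ⇒ T₂ = 1300 K, V₂ = 58.8 L.
W = PΔV = 419×(58.8−31.1) kPa·L = 11600 J.
ΔU = nCvΔT = 2.28×20.8×(1300−688) = 29000 J.
Q = ΔU + W = nCpΔT = 40600 J.
Net over both steps: W = 11600 J, Q = 55800 J, ΔU = 44200 J.

55800 J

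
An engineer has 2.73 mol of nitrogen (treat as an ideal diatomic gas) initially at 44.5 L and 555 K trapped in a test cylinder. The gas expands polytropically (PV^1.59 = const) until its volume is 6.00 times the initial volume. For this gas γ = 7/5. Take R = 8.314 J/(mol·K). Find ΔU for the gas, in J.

P₁ = nRT₁/V₁ = 2.73×8.314×555/44.5 = 283 kPa.
Polytropic n=1.59: T₂ = T₁(V₁/V₂)^(n−1) = 555×(0.167)^0.59 = 193 K; P₂ = P₁(V₁/V₂)^n = 16.4 kPa.
For an ideal gas ΔU = nCvΔT with Cv = (5/2)R = 20.8 J/(mol·K).
ΔU = 2.73×20.8×(193−555) = -20600 J.

-20600 J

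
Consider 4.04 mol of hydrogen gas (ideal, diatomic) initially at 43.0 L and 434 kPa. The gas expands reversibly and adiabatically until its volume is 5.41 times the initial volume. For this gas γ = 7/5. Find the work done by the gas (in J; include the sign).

T₁ = P₁V₁/(nR) = 434×43.0/(4.04×8.314) = 556 K.
Adiabatic: TV^(γ−1) = const ⇒ T₂ = 556×(0.185)^0.400 = 283 K; PV^γ = const ⇒ P₂ = 40.8 kPa.
ΔU = nCvΔT = 4.04×20.8×(283−556) = -22900 J.
Q = 0 for an adiabatic process, so W = −ΔU = 22900 J.

22900 J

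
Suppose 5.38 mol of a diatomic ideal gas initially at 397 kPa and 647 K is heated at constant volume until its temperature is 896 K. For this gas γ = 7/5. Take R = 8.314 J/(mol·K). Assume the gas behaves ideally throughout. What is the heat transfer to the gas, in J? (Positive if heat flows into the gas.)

V₁ = nRT₁/P₁ = 5.38×8.314×647/397 = 72.9 L.
Isochoric: V stays 72.9 L; P/T = const ⇒ T₂ = 896 K, P₂ = 550 kPa.
W = 0 (no volume change).
ΔU = nCvΔT = 5.38×20.8×(896−647) = 27800 J.
Q = ΔU = 27800 J.

27800 J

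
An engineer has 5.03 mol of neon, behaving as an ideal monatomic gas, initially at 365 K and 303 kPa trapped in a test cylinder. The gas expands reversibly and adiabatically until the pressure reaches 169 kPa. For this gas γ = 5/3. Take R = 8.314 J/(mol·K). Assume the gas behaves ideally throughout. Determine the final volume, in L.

V₁ = nRT₁/P₁ = 5.03×8.314×365/303 = 50.4 L.
Adiabatic: T₂/T₁ = (P₂/P₁)^((γ−1)/γ) ⇒ T₂ = 365×(0.558)^0.400 = 289 K; V₂ = 71.5 L.

71.5 L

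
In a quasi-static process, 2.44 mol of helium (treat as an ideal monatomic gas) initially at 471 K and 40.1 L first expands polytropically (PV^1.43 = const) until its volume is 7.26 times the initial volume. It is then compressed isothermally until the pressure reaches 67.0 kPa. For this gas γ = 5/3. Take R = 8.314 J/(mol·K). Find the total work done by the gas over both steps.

6370 J

P₁ = nRT₁/V₁ = 2.44×8.314×471/40.1 = 238 kPa.
Step 1 — Polytropic n=1.43: T₂ = T₁(V₁/V₂)^(n−1) = 471×(0.138)^0.43 = 201 K; P₂ = P₁(V₁/V₂)^n = 14.0 kPa.
W = (P₁V₁−P₂V₂)/(n−1) = (238×40.1−14.0×291)/0.43 = 12700 J.
ΔU = nCvΔT = 2.44×12.5×(201−471) = -8220 J.
Q = ΔU + W = 4520 J.
State after step 1: P = 14.0 kPa, V = 291 L, T = 201 K.
Step 2 — Isothermal: T stays 201 K; PV = const ⇒ V₂ = 60.8 L, P₂ = 67.0 kPa.
ΔU = 0 (ideal gas, T constant).
W = nRT ln(V₂/V₁) = 2.44×8.314×201×ln(0.209) = -6380 J.
Q = ΔU + W = -6380 J.
Net over both steps: W = 6370 J, Q = -1860 J, ΔU = -8220 J.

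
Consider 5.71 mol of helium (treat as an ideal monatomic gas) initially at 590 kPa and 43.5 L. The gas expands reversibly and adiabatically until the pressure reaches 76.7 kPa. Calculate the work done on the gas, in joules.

T₁ = P₁V₁/(nR) = 590×43.5/(5.71×8.314) = 541 K.
Adiabatic: T₂/T₁ = (P₂/P₁)^((γ−1)/γ) ⇒ T₂ = 541×(0.130)^0.400 = 239 K; V₂ = 148 L.
ΔU = nCvΔT = 5.71×12.5×(239−541) = -21500 J.
Q = 0 for an adiabatic process, so W = −ΔU = 21500 J.
Work done on the gas = −W_by = -21500 J.

-21500 J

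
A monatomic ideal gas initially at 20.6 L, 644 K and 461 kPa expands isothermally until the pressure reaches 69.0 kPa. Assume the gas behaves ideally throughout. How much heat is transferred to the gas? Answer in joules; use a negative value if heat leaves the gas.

n = P₁V₁/(RT₁) = 461×20.6/(8.314×644) = 1.77 mol.
Isothermal: T stays 644 K; PV = const ⇒ V₂ = 138 L, P₂ = 69.0 kPa.
ΔU = 0 (ideal gas, T constant).
W = nRT ln(V₂/V₁) = 1.77×8.314×644×ln(6.68) = 18000 J.
Q = ΔU + W = 18000 J.

18000 J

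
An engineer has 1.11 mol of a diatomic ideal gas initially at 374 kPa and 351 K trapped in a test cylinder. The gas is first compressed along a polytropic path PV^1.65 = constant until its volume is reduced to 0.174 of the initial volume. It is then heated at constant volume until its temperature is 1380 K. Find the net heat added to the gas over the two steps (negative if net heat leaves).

13200 J

V₁ = nRT₁/P₁ = 1.11×8.314×351/374 = 8.66 L.
Step 1 — Polytropic n=1.65: T₂ = T₁(V₁/V₂)^(n−1) = 351×(5.75)^0.65 = 1090 K; P₂ = P₁(V₁/V₂)^n = 6700 kPa.
W = (P₁V₁−P₂V₂)/(n−1) = (374×8.66−6700×1.51)/0.65 = -10500 J.
ΔU = nCvΔT = 1.11×20.8×(1090−351) = 17100 J.
Q = ΔU + W = 6590 J.
State after step 1: P = 6700 kPa, V = 1.51 L, T = 1090 K.
Step 2 — Isochoric: V stays 1.51 L; P/T = const ⇒ T₂ = 1380 K, P₂ = 8450 kPa.
W = 0 (no volume change).
ΔU = nCvΔT = 1.11×20.8×(1380−1090) = 6600 J.
Q = ΔU = 6600 J.
Net over both steps: W = -10500 J, Q = 13200 J, ΔU = 23700 J.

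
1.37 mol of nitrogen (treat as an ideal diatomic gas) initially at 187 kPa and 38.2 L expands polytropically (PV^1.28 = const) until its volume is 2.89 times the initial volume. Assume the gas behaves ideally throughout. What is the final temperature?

466 K

T₁ = P₁V₁/(nR) = 187×38.2/(1.37×8.314) = 627 K.
Polytropic n=1.28: T₂ = T₁(V₁/V₂)^(n−1) = 627×(0.346)^0.28 = 466 K; P₂ = P₁(V₁/V₂)^n = 48.1 kPa.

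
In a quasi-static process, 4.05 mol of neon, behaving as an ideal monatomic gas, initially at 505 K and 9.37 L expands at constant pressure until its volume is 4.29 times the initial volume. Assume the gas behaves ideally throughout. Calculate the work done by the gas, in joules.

55900 J

P₁ = nRT₁/V₁ = 4.05×8.314×505/9.37 = 1810 kPa.
Isobaric: P stays 1810 kPa; V/T = const ⇒ T₂ = 2170 K, V₂ = 40.2 L.
W = PΔV = 1810×(40.2−9.37) kPa·L = 55900 J.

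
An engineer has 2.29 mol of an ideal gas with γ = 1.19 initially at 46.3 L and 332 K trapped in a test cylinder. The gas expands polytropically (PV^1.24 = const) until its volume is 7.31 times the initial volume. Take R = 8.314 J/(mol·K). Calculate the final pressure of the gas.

P₁ = nRT₁/V₁ = 2.29×8.314×332/46.3 = 137 kPa.
Polytropic n=1.24: T₂ = T₁(V₁/V₂)^(n−1) = 332×(0.137)^0.24 = 206 K; P₂ = P₁(V₁/V₂)^n = 11.6 kPa.

11.6 kPa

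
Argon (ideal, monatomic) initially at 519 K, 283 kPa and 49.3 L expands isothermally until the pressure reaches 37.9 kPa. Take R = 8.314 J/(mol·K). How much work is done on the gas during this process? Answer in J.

n = P₁V₁/(RT₁) = 283×49.3/(8.314×519) = 3.23 mol.
Isothermal: T stays 519 K; PV = const ⇒ V₂ = 368 L, P₂ = 37.9 kPa.
W = nRT ln(V₂/V₁) = 3.23×8.314×519×ln(7.47) = 28100 J.
Work done on the gas = −W_by = -28100 J.

-28100 J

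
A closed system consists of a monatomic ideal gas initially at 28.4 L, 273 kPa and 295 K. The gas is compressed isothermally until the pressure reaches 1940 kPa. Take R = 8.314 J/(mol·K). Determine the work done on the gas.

15200 J

n = P₁V₁/(RT₁) = 273×28.4/(8.314×295) = 3.16 mol.
Isothermal: T stays 295 K; PV = const ⇒ V₂ = 4.00 L, P₂ = 1940 kPa.
W = nRT ln(V₂/V₁) = 3.16×8.314×295×ln(0.141) = -15200 J.
Work done on the gas = −W_by = 15200 J.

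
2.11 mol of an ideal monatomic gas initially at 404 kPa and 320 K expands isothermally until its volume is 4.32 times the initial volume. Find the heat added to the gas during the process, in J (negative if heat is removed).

V₁ = nRT₁/P₁ = 2.11×8.314×320/404 = 13.9 L.
Isothermal: T stays 320 K; PV = const ⇒ V₂ = 60.0 L, P₂ = 93.5 kPa.
ΔU = 0 (ideal gas, T constant).
W = nRT ln(V₂/V₁) = 2.11×8.314×320×ln(4.32) = 8210 J.
Q = ΔU + W = 8210 J.

8210 J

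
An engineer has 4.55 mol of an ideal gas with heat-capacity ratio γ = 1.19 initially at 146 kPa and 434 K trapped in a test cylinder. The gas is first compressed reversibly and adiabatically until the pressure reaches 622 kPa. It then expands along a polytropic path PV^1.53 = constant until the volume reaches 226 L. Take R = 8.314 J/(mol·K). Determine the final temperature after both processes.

198 K

V₁ = nRT₁/P₁ = 4.55×8.314×434/146 = 112 L.
Step 1 — Adiabatic: T₂/T₁ = (P₂/P₁)^((γ−1)/γ) ⇒ T₂ = 434×(4.26)^0.160 = 547 K; V₂ = 33.3 L.
ΔU = nCvΔT = 4.55×43.8×(547−434) = 22500 J.
Q = 0 for an adiabatic process, so W = −ΔU = -22500 J.
State after step 1: P = 622 kPa, V = 33.3 L, T = 547 K.
Step 2 — Polytropic n=1.53: T₂ = T₁(V₁/V₂)^(n−1) = 547×(0.147)^0.53 = 198 K; P₂ = P₁(V₁/V₂)^n = 33.2 kPa.
W = (P₁V₁−P₂V₂)/(n−1) = (622×33.3−33.2×226)/0.53 = 24900 J.
ΔU = nCvΔT = 4.55×43.8×(198−547) = -69500 J.
Q = ΔU + W = -44600 J.
Net over both steps: W = 2400 J, Q = -44600 J, ΔU = -47000 J.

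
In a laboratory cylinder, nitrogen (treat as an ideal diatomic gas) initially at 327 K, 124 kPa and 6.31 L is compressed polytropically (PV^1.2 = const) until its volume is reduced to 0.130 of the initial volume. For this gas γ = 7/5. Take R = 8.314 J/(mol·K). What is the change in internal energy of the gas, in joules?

n = P₁V₁/(RT₁) = 124×6.31/(8.314×327) = 0.288 mol.
Polytropic n=1.2: T₂ = T₁(V₁/V₂)^(n−1) = 327×(7.69)^0.20 = 492 K; P₂ = P₁(V₁/V₂)^n = 1430 kPa.
For an ideal gas ΔU = nCvΔT with Cv = (5/2)R = 20.8 J/(mol·K).
ΔU = 0.288×20.8×(492−327) = 986 J.

986 J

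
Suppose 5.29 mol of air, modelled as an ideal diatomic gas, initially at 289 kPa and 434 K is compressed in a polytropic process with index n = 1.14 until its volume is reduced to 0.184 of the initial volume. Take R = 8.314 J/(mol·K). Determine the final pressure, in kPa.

1990 kPa

V₁ = nRT₁/P₁ = 5.29×8.314×434/289 = 66.0 L.
Polytropic n=1.14: T₂ = T₁(V₁/V₂)^(n−1) = 434×(5.43)^0.14 = 550 K; P₂ = P₁(V₁/V₂)^n = 1990 kPa.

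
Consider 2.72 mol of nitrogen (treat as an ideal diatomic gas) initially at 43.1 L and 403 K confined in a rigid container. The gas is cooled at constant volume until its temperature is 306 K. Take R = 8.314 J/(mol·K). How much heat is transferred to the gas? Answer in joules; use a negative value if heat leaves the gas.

P₁ = nRT₁/V₁ = 2.72×8.314×403/43.1 = 211 kPa.
Isochoric: V stays 43.1 L; P/T = const ⇒ T₂ = 306 K, P₂ = 161 kPa.
W = 0 (no volume change).
ΔU = nCvΔT = 2.72×20.8×(306−403) = -5480 J.
Q = ΔU = -5480 J.

-5480 J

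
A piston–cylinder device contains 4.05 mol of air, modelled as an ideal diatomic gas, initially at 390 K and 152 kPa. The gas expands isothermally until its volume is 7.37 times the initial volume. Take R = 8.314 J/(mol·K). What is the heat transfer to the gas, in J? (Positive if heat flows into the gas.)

26200 J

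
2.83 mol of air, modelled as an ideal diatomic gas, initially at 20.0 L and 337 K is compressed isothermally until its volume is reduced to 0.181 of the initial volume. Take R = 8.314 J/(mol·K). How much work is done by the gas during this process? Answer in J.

-13600 J

P₁ = nRT₁/V₁ = 2.83×8.314×337/20.0 = 396 kPa.
Isothermal: T stays 337 K; PV = const ⇒ V₂ = 3.62 L, P₂ = 2190 kPa.
W = nRT ln(V₂/V₁) = 2.83×8.314×337×ln(0.181) = -13600 J.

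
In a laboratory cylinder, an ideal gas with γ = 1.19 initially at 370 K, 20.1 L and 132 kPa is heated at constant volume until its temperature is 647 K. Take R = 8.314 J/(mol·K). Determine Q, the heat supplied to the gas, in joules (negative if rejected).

10500 J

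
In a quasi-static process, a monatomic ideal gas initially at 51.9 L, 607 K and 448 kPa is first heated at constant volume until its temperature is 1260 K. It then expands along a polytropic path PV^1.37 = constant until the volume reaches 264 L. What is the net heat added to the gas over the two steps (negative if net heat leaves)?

63800 J

n = P₁V₁/(RT₁) = 448×51.9/(8.314×607) = 4.61 mol.
Step 1 — Isochoric: V stays 51.9 L; P/T = const ⇒ T₂ = 1260 K, P₂ = 930 kPa.
W = 0 (no volume change).
ΔU = nCvΔT = 4.61×12.5×(1260−607) = 37500 J.
Q = ΔU = 37500 J.
State after step 1: P = 930 kPa, V = 51.9 L, T = 1260 K.
Step 2 — Polytropic n=1.37: T₂ = T₁(V₁/V₂)^(n−1) = 1260×(0.197)^0.37 = 690 K; P₂ = P₁(V₁/V₂)^n = 100 kPa.
W = (P₁V₁−P₂V₂)/(n−1) = (930×51.9−100×264)/0.37 = 59000 J.
ΔU = nCvΔT = 4.61×12.5×(690−1260) = -32700 J.
Q = ΔU + W = 26200 J.
Net over both steps: W = 59000 J, Q = 63800 J, ΔU = 4780 J.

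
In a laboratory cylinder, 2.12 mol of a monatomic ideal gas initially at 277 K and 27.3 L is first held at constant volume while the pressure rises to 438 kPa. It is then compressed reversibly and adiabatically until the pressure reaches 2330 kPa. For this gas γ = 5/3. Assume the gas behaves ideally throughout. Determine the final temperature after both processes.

1320 K

P₁ = nRT₁/V₁ = 2.12×8.314×277/27.3 = 179 kPa.
Step 1 — Isochoric: V stays 27.3 L; P/T = const ⇒ T₂ = 678 K, P₂ = 438 kPa.
W = 0 (no volume change).
ΔU = nCvΔT = 2.12×12.5×(678−277) = 10600 J.
Q = ΔU = 10600 J.
State after step 1: P = 438 kPa, V = 27.3 L, T = 678 K.
Step 2 — Adiabatic: T₂/T₁ = (P₂/P₁)^((γ−1)/γ) ⇒ T₂ = 678×(5.32)^0.400 = 1320 K; V₂ = 10.0 L.
ΔU = nCvΔT = 2.12×12.5×(1320−678) = 17100 J.
Q = 0 for an adiabatic process, so W = −ΔU = -17100 J.
Net over both steps: W = -17100 J, Q = 10600 J, ΔU = 27700 J.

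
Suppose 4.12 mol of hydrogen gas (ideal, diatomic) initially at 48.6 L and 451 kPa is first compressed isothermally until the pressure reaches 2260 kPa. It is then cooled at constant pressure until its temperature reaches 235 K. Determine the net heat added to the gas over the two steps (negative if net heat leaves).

T₁ = P₁V₁/(nR) = 451×48.6/(4.12×8.314) = 640 K.
Step 1 — Isothermal: T stays 640 K; PV = const ⇒ V₂ = 9.70 L, P₂ = 2260 kPa.
ΔU = 0 (ideal gas, T constant).
W = nRT ln(V₂/V₁) = 4.12×8.314×640×ln(0.200) = -35300 J.
Q = ΔU + W = -35300 J.
State after step 1: P = 2260 kPa, V = 9.70 L, T = 640 K.
Step 2 — Isobaric: P stays 2260 kPa; V/T = const ⇒ T₂ = 235 K, V₂ = 3.56 L.
W = PΔV = 2260×(3.56−9.70) kPa·L = -13900 J.
ΔU = nCvΔT = 4.12×20.8×(235−640) = -34700 J.
Q = ΔU + W = nCpΔT = -48500 J.
Net over both steps: W = -49200 J, Q = -83900 J, ΔU = -34700 J.

-83900 J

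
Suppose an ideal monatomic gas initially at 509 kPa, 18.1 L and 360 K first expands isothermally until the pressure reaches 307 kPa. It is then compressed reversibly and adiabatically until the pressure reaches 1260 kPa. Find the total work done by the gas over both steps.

-5830 J

n = P₁V₁/(RT₁) = 509×18.1/(8.314×360) = 3.08 mol.
Step 1 — Isothermal: T stays 360 K; PV = const ⇒ V₂ = 30.0 L, P₂ = 307 kPa.
ΔU = 0 (ideal gas, T constant).
W = nRT ln(V₂/V₁) = 3.08×8.314×360×ln(1.66) = 4660 J.
Q = ΔU + W = 4660 J.
State after step 1: P = 307 kPa, V = 30.0 L, T = 360 K.
Step 2 — Adiabatic: T₂/T₁ = (P₂/P₁)^((γ−1)/γ) ⇒ T₂ = 360×(4.10)^0.400 = 633 K; V₂ = 12.9 L.
ΔU = nCvΔT = 3.08×12.5×(633−360) = 10500 J.
Q = 0 for an adiabatic process, so W = −ΔU = -10500 J.
Net over both steps: W = -5830 J, Q = 4660 J, ΔU = 10500 J.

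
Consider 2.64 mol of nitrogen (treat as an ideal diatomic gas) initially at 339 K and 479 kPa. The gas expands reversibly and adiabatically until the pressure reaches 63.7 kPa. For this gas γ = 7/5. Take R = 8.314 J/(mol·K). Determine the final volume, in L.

65.6 L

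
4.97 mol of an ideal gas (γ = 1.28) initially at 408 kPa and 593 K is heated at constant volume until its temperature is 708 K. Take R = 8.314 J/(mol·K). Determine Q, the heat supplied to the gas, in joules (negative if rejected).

17000 J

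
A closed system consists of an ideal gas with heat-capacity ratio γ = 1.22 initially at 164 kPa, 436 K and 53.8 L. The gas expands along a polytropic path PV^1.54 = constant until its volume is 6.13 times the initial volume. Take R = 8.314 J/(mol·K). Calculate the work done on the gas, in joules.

n = P₁V₁/(RT₁) = 164×53.8/(8.314×436) = 2.43 mol.
Polytropic n=1.54: T₂ = T₁(V₁/V₂)^(n−1) = 436×(0.163)^0.54 = 164 K; P₂ = P₁(V₁/V₂)^n = 10.0 kPa.
W = (P₁V₁−P₂V₂)/(n−1) = (164×53.8−10.0×330)/0.54 = 10200 J.
Work done on the gas = −W_by = -10200 J.

-10200 J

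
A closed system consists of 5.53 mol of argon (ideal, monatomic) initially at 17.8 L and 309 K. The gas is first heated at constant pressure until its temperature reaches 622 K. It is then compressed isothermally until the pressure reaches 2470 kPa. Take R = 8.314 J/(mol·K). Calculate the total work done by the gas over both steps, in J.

-17900 J

P₁ = nRT₁/V₁ = 5.53×8.314×309/17.8 = 798 kPa.
Step 1 — Isobaric: P stays 798 kPa; V/T = const ⇒ T₂ = 622 K, V₂ = 35.8 L.
W = PΔV = 798×(35.8−17.8) kPa·L = 14400 J.
ΔU = nCvΔT = 5.53×12.5×(622−309) = 21600 J.
Q = ΔU + W = nCpΔT = 36000 J.
State after step 1: P = 798 kPa, V = 35.8 L, T = 622 K.
Step 2 — Isothermal: T stays 622 K; PV = const ⇒ V₂ = 11.6 L, P₂ = 2470 kPa.
ΔU = 0 (ideal gas, T constant).
W = nRT ln(V₂/V₁) = 5.53×8.314×622×ln(0.323) = -32300 J.
Q = ΔU + W = -32300 J.
Net over both steps: W = -17900 J, Q = 3670 J, ΔU = 21600 J.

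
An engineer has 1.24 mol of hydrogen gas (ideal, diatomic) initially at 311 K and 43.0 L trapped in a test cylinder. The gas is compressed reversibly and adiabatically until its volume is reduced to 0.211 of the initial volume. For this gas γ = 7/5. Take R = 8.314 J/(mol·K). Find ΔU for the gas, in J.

6920 J

P₁ = nRT₁/V₁ = 1.24×8.314×311/43.0 = 74.6 kPa.
Adiabatic: TV^(γ−1) = const ⇒ T₂ = 311×(4.74)^0.400 = 579 K; PV^γ = const ⇒ P₂ = 658 kPa.
For an ideal gas ΔU = nCvΔT with Cv = (5/2)R = 20.8 J/(mol·K).
ΔU = 1.24×20.8×(579−311) = 6920 J.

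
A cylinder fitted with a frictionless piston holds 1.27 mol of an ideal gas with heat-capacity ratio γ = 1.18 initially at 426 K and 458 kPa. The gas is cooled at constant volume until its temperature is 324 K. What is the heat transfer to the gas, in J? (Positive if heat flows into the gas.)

-5980 J

V₁ = nRT₁/P₁ = 1.27×8.314×426/458 = 9.82 L.
Isochoric: V stays 9.82 L; P/T = const ⇒ T₂ = 324 K, P₂ = 348 kPa.
W = 0 (no volume change).
ΔU = nCvΔT = 1.27×46.2×(324−426) = -5980 J.
Q = ΔU = -5980 J.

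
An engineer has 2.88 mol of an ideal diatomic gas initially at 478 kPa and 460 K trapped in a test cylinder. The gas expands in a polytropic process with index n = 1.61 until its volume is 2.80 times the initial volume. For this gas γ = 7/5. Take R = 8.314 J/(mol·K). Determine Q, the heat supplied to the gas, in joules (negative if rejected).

-4420 J

V₁ = nRT₁/P₁ = 2.88×8.314×460/478 = 23.0 L.
Polytropic n=1.61: T₂ = T₁(V₁/V₂)^(n−1) = 460×(0.357)^0.61 = 245 K; P₂ = P₁(V₁/V₂)^n = 91.1 kPa.
W = (P₁V₁−P₂V₂)/(n−1) = (478×23.0−91.1×64.5)/0.61 = 8420 J.
ΔU = nCvΔT = 2.88×20.8×(245−460) = -12800 J.
Q = ΔU + W = -4420 J.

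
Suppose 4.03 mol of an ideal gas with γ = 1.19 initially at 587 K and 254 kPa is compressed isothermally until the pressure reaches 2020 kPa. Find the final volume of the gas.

V₁ = nRT₁/P₁ = 4.03×8.314×587/254 = 77.4 L.
Isothermal: T stays 587 K; PV = const ⇒ V₂ = 9.74 L, P₂ = 2020 kPa.

9.74 L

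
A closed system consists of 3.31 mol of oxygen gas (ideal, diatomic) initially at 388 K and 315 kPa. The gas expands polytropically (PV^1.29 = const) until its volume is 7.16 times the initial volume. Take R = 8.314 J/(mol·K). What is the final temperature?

V₁ = nRT₁/P₁ = 3.31×8.314×388/315 = 33.9 L.
Polytropic n=1.29: T₂ = T₁(V₁/V₂)^(n−1) = 388×(0.140)^0.29 = 219 K; P₂ = P₁(V₁/V₂)^n = 24.9 kPa.

219 K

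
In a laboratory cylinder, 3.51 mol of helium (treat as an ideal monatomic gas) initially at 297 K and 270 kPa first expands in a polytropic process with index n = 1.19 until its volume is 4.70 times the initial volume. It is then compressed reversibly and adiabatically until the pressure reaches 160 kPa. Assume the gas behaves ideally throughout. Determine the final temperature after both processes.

375 K

V₁ = nRT₁/P₁ = 3.51×8.314×297/270 = 32.1 L.
Step 1 — Polytropic n=1.19: T₂ = T₁(V₁/V₂)^(n−1) = 297×(0.213)^0.19 = 221 K; P₂ = P₁(V₁/V₂)^n = 42.8 kPa.
W = (P₁V₁−P₂V₂)/(n−1) = (270×32.1−42.8×151)/0.19 = 11600 J.
ΔU = nCvΔT = 3.51×12.5×(221−297) = -3310 J.
Q = ΔU + W = 8310 J.
State after step 1: P = 42.8 kPa, V = 151 L, T = 221 K.
Step 2 — Adiabatic: T₂/T₁ = (P₂/P₁)^((γ−1)/γ) ⇒ T₂ = 221×(3.74)^0.400 = 375 K; V₂ = 68.4 L.
ΔU = nCvΔT = 3.51×12.5×(375−221) = 6730 J.
Q = 0 for an adiabatic process, so W = −ΔU = -6730 J.
Net over both steps: W = 4890 J, Q = 8310 J, ΔU = 3420 J.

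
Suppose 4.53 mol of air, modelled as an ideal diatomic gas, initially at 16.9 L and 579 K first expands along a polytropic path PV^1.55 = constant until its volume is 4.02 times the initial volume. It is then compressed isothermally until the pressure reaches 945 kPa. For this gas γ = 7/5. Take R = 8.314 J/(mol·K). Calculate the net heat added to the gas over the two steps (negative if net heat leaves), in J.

-26700 J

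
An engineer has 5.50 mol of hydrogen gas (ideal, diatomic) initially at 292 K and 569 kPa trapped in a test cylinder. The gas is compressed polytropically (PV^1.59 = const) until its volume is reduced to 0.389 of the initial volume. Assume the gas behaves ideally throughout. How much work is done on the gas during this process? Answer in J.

V₁ = nRT₁/P₁ = 5.50×8.314×292/569 = 23.5 L.
Polytropic n=1.59: T₂ = T₁(V₁/V₂)^(n−1) = 292×(2.57)^0.59 = 510 K; P₂ = P₁(V₁/V₂)^n = 2550 kPa.
W = (P₁V₁−P₂V₂)/(n−1) = (569×23.5−2550×9.13)/0.59 = -16900 J.
Work done on the gas = −W_by = 16900 J.

16900 J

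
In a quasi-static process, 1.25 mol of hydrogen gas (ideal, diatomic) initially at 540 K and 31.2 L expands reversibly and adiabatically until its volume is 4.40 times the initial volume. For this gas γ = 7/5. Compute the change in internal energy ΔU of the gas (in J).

P₁ = nRT₁/V₁ = 1.25×8.314×540/31.2 = 180 kPa.
Adiabatic: TV^(γ−1) = const ⇒ T₂ = 540×(0.227)^0.400 = 299 K; PV^γ = const ⇒ P₂ = 22.6 kPa.
For an ideal gas ΔU = nCvΔT with Cv = (5/2)R = 20.8 J/(mol·K).
ΔU = 1.25×20.8×(299−540) = -6270 J.

-6270 J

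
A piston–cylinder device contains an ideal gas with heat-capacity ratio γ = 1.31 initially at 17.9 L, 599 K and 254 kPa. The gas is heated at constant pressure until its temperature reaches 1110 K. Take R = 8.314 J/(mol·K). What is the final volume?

33.2 L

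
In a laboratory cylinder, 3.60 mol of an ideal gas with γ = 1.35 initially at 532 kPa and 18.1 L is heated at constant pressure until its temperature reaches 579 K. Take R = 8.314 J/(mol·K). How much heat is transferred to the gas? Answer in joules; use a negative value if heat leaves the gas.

29700 J

T₁ = P₁V₁/(nR) = 532×18.1/(3.60×8.314) = 322 K.
Isobaric: P stays 532 kPa; V/T = const ⇒ T₂ = 579 K, V₂ = 32.6 L.
W = PΔV = 532×(32.6−18.1) kPa·L = 7700 J.
ΔU = nCvΔT = 3.60×23.8×(579−322) = 22000 J.
Q = ΔU + W = nCpΔT = 29700 J.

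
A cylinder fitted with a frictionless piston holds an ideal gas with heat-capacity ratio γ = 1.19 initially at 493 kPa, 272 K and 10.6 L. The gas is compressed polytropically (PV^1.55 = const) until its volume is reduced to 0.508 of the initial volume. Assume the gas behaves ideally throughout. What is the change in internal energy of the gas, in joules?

n = P₁V₁/(RT₁) = 493×10.6/(8.314×272) = 2.31 mol.
Polytropic n=1.55: T₂ = T₁(V₁/V₂)^(n−1) = 272×(1.97)^0.55 = 395 K; P₂ = P₁(V₁/V₂)^n = 1410 kPa.
For an ideal gas ΔU = nCvΔT with Cv = R/(γ−1) = 43.8 J/(mol·K).
ΔU = 2.31×43.8×(395−272) = 12400 J.

12400 J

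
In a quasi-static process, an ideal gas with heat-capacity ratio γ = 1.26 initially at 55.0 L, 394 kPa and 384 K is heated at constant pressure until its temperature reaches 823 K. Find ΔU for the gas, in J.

95300 J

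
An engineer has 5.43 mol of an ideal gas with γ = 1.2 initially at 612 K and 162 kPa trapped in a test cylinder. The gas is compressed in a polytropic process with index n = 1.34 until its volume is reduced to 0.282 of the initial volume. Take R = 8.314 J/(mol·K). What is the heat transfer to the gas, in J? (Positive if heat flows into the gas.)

30600 J

V₁ = nRT₁/P₁ = 5.43×8.314×612/162 = 171 L.
Polytropic n=1.34: T₂ = T₁(V₁/V₂)^(n−1) = 612×(3.55)^0.34 = 941 K; P₂ = P₁(V₁/V₂)^n = 883 kPa.
W = (P₁V₁−P₂V₂)/(n−1) = (162×171−883×48.1)/0.34 = -43700 J.
ΔU = nCvΔT = 5.43×41.6×(941−612) = 74300 J.
Q = ΔU + W = 30600 J.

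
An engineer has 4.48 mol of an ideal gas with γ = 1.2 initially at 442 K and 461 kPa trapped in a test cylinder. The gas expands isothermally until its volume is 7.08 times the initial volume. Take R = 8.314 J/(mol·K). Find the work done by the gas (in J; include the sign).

32200 J

V₁ = nRT₁/P₁ = 4.48×8.314×442/461 = 35.7 L.
Isothermal: T stays 442 K; PV = const ⇒ V₂ = 253 L, P₂ = 65.1 kPa.
W = nRT ln(V₂/V₁) = 4.48×8.314×442×ln(7.08) = 32200 J.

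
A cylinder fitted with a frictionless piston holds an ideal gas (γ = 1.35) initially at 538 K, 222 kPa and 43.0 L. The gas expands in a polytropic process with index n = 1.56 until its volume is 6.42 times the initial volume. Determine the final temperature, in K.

190 K

Polytropic n=1.56: T₂ = T₁(V₁/V₂)^(n−1) = 538×(0.156)^0.56 = 190 K; P₂ = P₁(V₁/V₂)^n = 12.2 kPa.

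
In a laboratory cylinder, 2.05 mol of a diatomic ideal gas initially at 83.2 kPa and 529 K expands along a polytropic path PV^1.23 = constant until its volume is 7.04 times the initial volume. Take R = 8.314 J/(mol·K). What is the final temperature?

338 K

V₁ = nRT₁/P₁ = 2.05×8.314×529/83.2 = 108 L.
Polytropic n=1.23: T₂ = T₁(V₁/V₂)^(n−1) = 529×(0.142)^0.23 = 338 K; P₂ = P₁(V₁/V₂)^n = 7.54 kPa.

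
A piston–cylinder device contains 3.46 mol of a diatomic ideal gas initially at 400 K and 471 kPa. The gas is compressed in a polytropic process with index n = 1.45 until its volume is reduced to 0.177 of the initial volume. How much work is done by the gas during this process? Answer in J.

-30200 J

V₁ = nRT₁/P₁ = 3.46×8.314×400/471 = 24.4 L.
Polytropic n=1.45: T₂ = T₁(V₁/V₂)^(n−1) = 400×(5.65)^0.45 = 872 K; P₂ = P₁(V₁/V₂)^n = 5800 kPa.
W = (P₁V₁−P₂V₂)/(n−1) = (471×24.4−5800×4.32)/0.45 = -30200 J.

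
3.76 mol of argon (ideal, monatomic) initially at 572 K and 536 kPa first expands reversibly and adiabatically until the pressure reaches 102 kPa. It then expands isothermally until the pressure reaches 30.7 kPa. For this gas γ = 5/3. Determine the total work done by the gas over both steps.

V₁ = nRT₁/P₁ = 3.76×8.314×572/536 = 33.4 L.
Step 1 — Adiabatic: T₂/T₁ = (P₂/P₁)^((γ−1)/γ) ⇒ T₂ = 572×(0.190)^0.400 = 295 K; V₂ = 90.3 L.
ΔU = nCvΔT = 3.76×12.5×(295−572) = -13000 J.
Q = 0 for an adiabatic process, so W = −ΔU = 13000 J.
State after step 1: P = 102 kPa, V = 90.3 L, T = 295 K.
Step 2 — Isothermal: T stays 295 K; PV = const ⇒ V₂ = 300 L, P₂ = 30.7 kPa.
ΔU = 0 (ideal gas, T constant).
W = nRT ln(V₂/V₁) = 3.76×8.314×295×ln(3.32) = 11100 J.
Q = ΔU + W = 11100 J.
Net over both steps: W = 24100 J, Q = 11100 J, ΔU = -13000 J.

24100 J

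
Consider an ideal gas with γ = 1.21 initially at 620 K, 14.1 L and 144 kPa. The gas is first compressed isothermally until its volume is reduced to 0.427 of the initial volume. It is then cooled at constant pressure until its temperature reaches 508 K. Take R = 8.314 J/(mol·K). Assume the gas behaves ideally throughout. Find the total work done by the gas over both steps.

n = P₁V₁/(RT₁) = 144×14.1/(8.314×620) = 0.394 mol.
Step 1 — Isothermal: T stays 620 K; PV = const ⇒ V₂ = 6.02 L, P₂ = 337 kPa.
ΔU = 0 (ideal gas, T constant).
W = nRT ln(V₂/V₁) = 0.394×8.314×620×ln(0.427) = -1730 J.
Q = ΔU + W = -1730 J.
State after step 1: P = 337 kPa, V = 6.02 L, T = 620 K.
Step 2 — Isobaric: P stays 337 kPa; V/T = const ⇒ T₂ = 508 K, V₂ = 4.93 L.
W = PΔV = 337×(4.93−6.02) kPa·L = -367 J.
ΔU = nCvΔT = 0.394×39.6×(508−620) = -1750 J.
Q = ΔU + W = nCpΔT = -2110 J.
Net over both steps: W = -2090 J, Q = -3840 J, ΔU = -1750 J.

-2090 J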